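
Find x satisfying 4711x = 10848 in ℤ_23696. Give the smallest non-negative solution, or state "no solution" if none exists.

First find gcd(4711, 23696):
23696 = 5*4711 + 141
4711 = 33*141 + 58
141 = 2*58 + 25
58 = 2*25 + 8
25 = 3*8 + 1
8 = 8*1 + 0
gcd = 1, so a unique solution mod 23696 exists.
Back-substitute for the Bézout coefficients:
1 = 25 − 3·8
1 = −3·58 + 7·25
1 = 7·141 − 17·58
1 = −17·4711 + 568·141
1 = 568·23696 − 2857·4711
So 4711·(-2857) ≡ 1 (mod 23696), giving 4711⁻¹ ≡ 20839.
x ≡ 4711⁻¹·10848 ≡ 20839·10848 ≡ 1632 (mod 23696).

1632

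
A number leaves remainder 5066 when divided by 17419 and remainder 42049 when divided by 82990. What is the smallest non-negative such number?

133904919

Write x = 5066 + 17419·k. Then 17419·k ≡ 42049 − 5066 ≡ 36983 (mod 82990).
Need 17419⁻¹ mod 82990. Extended Euclid on (82990, 17419):
82990 = 4·17419 + 13314
17419 = 1·13314 + 4105
13314 = 3·4105 + 999
4105 = 4·999 + 109
999 = 9·109 + 18
109 = 6·18 + 1
18 = 18·1 + 0
Back-substitute:
1 = 109 − 6·18
1 = −6·999 + 55·109
1 = 55·4105 − 226·999
1 = −226·13314 + 733·4105
1 = 733·17419 − 959·13314
1 = −959·82990 + 4569·17419
17419⁻¹ ≡ 4569 (mod 82990), so k ≡ 4569·36983 ≡ 7687 (mod 82990).
x = 5066 + 17419·7687 = 133904919.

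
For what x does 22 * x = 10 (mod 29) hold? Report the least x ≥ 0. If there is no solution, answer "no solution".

11

First find gcd(22, 29):
29 = 1×22 + 7
22 = 3×7 + 1
7 = 7×1 + 0
gcd = 1, so a unique solution mod 29 exists.
Back-substitute for the Bézout coefficients:
1 = 22 − 3·7
1 = −3·29 + 4·22
So 22·(4) ≡ 1 (mod 29), giving 22⁻¹ ≡ 4.
x ≡ 22⁻¹·10 ≡ 4·10 ≡ 11 (mod 29).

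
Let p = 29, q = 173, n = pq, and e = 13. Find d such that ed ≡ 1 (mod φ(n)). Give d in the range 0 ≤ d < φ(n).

φ(n) = (p−1)(q−1) = 28·172 = 4816.
Need d with 13·d ≡ 1 (mod 4816). Apply the extended Euclidean algorithm:
4816 = 370×13 + 6
13 = 2×6 + 1
6 = 6×1 + 0
Back-substitute:
1 = 13 − 2·6
1 = −2·4816 + 741·13
So 13·741 ≡ 1 (mod 4816), hence d = 741.

741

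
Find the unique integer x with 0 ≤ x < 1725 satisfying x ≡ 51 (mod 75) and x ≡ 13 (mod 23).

726

Write x = 51 + 75·k. Then 75·k ≡ 13 − 51 ≡ 8 (mod 23).
Need 75⁻¹ mod 23. Extended Euclid on (23, 6):
23 = 3·6 + 5
6 = 1·5 + 1
5 = 5·1 + 0
Back-substitute:
1 = 6 − 5
1 = −23 + 4·6
75⁻¹ ≡ 4 (mod 23), so k ≡ 4·8 ≡ 9 (mod 23).
x = 51 + 75·9 = 726.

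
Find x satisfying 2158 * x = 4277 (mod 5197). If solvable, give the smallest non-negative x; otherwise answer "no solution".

First find gcd(2158, 5197):
5197 = 2*2158 + 881
2158 = 2*881 + 396
881 = 2*396 + 89
396 = 4*89 + 40
89 = 2*40 + 9
40 = 4*9 + 4
9 = 2*4 + 1
4 = 4*1 + 0
gcd = 1, so a unique solution mod 5197 exists.
Back-substitute for the Bézout coefficients:
1 = 9 − 2·4
1 = −2·40 + 9·9
1 = 9·89 − 20·40
1 = −20·396 + 89·89
1 = 89·881 − 198·396
1 = −198·2158 + 485·881
1 = 485·5197 − 1168·2158
So 2158·(-1168) ≡ 1 (mod 5197), giving 2158⁻¹ ≡ 4029.
x ≡ 2158⁻¹·4277 ≡ 4029·4277 ≡ 3978 (mod 5197).

3978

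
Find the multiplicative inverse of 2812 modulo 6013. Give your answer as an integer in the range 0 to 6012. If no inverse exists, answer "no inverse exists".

Run Euclid on (6013, 2812):
6013 = 2×2812 + 389
2812 = 7×389 + 89
389 = 4×89 + 33
89 = 2×33 + 23
33 = 1×23 + 10
23 = 2×10 + 3
10 = 3×3 + 1
3 = 3×1 + 0
The gcd is 1. Working backward:
1 = 10 − 3·3
1 = −3·23 + 7·10
1 = 7·33 − 10·23
1 = −10·89 + 27·33
1 = 27·389 − 118·89
1 = −118·2812 + 853·389
1 = 853·6013 − 1824·2812
Thus 2812·(-1824) ≡ 1 (mod 6013); reducing, -1824 mod 6013 = 4189.

4189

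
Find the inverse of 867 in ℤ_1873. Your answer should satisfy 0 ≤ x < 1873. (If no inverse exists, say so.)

Run Euclid on (1873, 867):
1873 = 2*867 + 139
867 = 6*139 + 33
139 = 4*33 + 7
33 = 4*7 + 5
7 = 1*5 + 2
5 = 2*2 + 1
2 = 2*1 + 0
Since gcd(867, 1873) = 1, back-substitute to write 1 as a combination:
1 = 5 − 2·2
1 = −2·7 + 3·5
1 = 3·33 − 14·7
1 = −14·139 + 59·33
1 = 59·867 − 368·139
1 = −368·1873 + 795·867
So 867·795 ≡ 1 (mod 1873).

795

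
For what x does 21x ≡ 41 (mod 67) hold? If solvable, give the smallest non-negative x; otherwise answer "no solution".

53

First find gcd(21, 67):
67 = 3*21 + 4
21 = 5*4 + 1
4 = 4*1 + 0
gcd = 1, so a unique solution mod 67 exists.
Back-substitute for the Bézout coefficients:
1 = 21 − 5·4
1 = −5·67 + 16·21
So 21·(16) ≡ 1 (mod 67), giving 21⁻¹ ≡ 16.
x ≡ 21⁻¹·41 ≡ 16·41 ≡ 53 (mod 67).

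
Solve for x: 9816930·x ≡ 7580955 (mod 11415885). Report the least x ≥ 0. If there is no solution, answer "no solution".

First find gcd(9816930, 11415885):
11415885 = 1×9816930 + 1598955
9816930 = 6×1598955 + 223200
1598955 = 7×223200 + 36555
223200 = 6×36555 + 3870
36555 = 9×3870 + 1725
3870 = 2×1725 + 420
1725 = 4×420 + 45
420 = 9×45 + 15
45 = 3×15 + 0
gcd = 15 and 15 | 7580955, so solutions exist. Divide through by 15: 654462x ≡ 505397 (mod 761059).
Now find 654462⁻¹ mod 761059:
761059 = 1*654462 + 106597
654462 = 6*106597 + 14880
106597 = 7*14880 + 2437
14880 = 6*2437 + 258
2437 = 9*258 + 115
258 = 2*115 + 28
115 = 4*28 + 3
28 = 9*3 + 1
3 = 3*1 + 0
Back-substitute:
1 = 28 − 9·3
1 = −9·115 + 37·28
1 = 37·258 − 83·115
1 = −83·2437 + 784·258
1 = 784·14880 − 4787·2437
1 = −4787·106597 + 34293·14880
1 = 34293·654462 − 210545·106597
1 = −210545·761059 + 244838·654462
So 654462⁻¹ ≡ 244838 (mod 761059).
Then x ≡ 244838·505397 ≡ 568935 (mod 761059); the smallest non-negative solution is x = 568935.

568935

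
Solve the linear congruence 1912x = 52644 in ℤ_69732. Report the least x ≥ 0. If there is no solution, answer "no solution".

16257

First find gcd(1912, 69732):
69732 = 36*1912 + 900
1912 = 2*900 + 112
900 = 8*112 + 4
112 = 28*4 + 0
gcd = 4 and 4 | 52644, so solutions exist. Divide through by 4: 478x ≡ 13161 (mod 17433).
Now find 478⁻¹ mod 17433:
17433 = 36*478 + 225
478 = 2*225 + 28
225 = 8*28 + 1
28 = 28*1 + 0
Back-substitute:
1 = 225 − 8·28
1 = −8·478 + 17·225
1 = 17·17433 − 620·478
So 478·(-620) ≡ 1 (mod 17433), i.e. 478⁻¹ ≡ 16813.
Then x ≡ 16813·13161 ≡ 16257 (mod 17433); the smallest non-negative solution is x = 16257.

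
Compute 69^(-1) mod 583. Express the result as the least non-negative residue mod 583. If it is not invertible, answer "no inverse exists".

Extended Euclidean algorithm:
583 = 8×69 + 31
69 = 2×31 + 7
31 = 4×7 + 3
7 = 2×3 + 1
3 = 3×1 + 0
The gcd is 1. Working backward:
1 = 7 − 2·3
1 = −2·31 + 9·7
1 = 9·69 − 20·31
1 = −20·583 + 169·69
So 69·169 ≡ 1 (mod 583).

169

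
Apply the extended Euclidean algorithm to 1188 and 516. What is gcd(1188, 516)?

12

Euclidean algorithm:
1188 = 2×516 + 156
516 = 3×156 + 48
156 = 3×48 + 12
48 = 4×12 + 0
gcd(1188, 516) = 12.
Back-substituting:
12 = 156 − 3·48
12 = −3·516 + 10·156
12 = 10·1188 − 23·516
So 12 = (10)·1188 + (-23)·516.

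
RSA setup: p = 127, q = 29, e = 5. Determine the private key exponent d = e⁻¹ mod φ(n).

φ(n) = (p−1)(q−1) = 126·28 = 3528.
Need d with 5·d ≡ 1 (mod 3528). Apply the extended Euclidean algorithm:
3528 = 705·5 + 3
5 = 1·3 + 2
3 = 1·2 + 1
2 = 2·1 + 0
Back-substitute:
1 = 3 − 2
1 = −5 + 2·3
1 = 2·3528 − 1411·5
So 5·(-1411) ≡ 1 (mod 3528), hence d ≡ -1411 ≡ 2117 (mod 3528).

2117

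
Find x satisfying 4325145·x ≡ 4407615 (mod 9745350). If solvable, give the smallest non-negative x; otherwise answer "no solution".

First find gcd(4325145, 9745350):
9745350 = 2·4325145 + 1095060
4325145 = 3·1095060 + 1039965
1095060 = 1·1039965 + 55095
1039965 = 18·55095 + 48255
55095 = 1·48255 + 6840
48255 = 7·6840 + 375
6840 = 18·375 + 90
375 = 4·90 + 15
90 = 6·15 + 0
gcd = 15 and 15 | 4407615, so solutions exist. Divide through by 15: 288343x ≡ 293841 (mod 649690).
Now find 288343⁻¹ mod 649690:
649690 = 2×288343 + 73004
288343 = 3×73004 + 69331
73004 = 1×69331 + 3673
69331 = 18×3673 + 3217
3673 = 1×3217 + 456
3217 = 7×456 + 25
456 = 18×25 + 6
25 = 4×6 + 1
6 = 6×1 + 0
Back-substitute:
1 = 25 − 4·6
1 = −4·456 + 73·25
1 = 73·3217 − 515·456
1 = −515·3673 + 588·3217
1 = 588·69331 − 11099·3673
1 = −11099·73004 + 11687·69331
1 = 11687·288343 − 46160·73004
1 = −46160·649690 + 104007·288343
So 288343⁻¹ ≡ 104007 (mod 649690).
Then x ≡ 104007·293841 ≡ 103287 (mod 649690); the smallest non-negative solution is x = 103287.

103287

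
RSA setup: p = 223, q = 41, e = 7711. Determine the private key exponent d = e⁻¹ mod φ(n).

3631

φ(n) = (p−1)(q−1) = 222·40 = 8880.
Need d with 7711·d ≡ 1 (mod 8880). Apply the extended Euclidean algorithm:
8880 = 1×7711 + 1169
7711 = 6×1169 + 697
1169 = 1×697 + 472
697 = 1×472 + 225
472 = 2×225 + 22
225 = 10×22 + 5
22 = 4×5 + 2
5 = 2×2 + 1
2 = 2×1 + 0
Back-substitute:
1 = 5 − 2·2
1 = −2·22 + 9·5
1 = 9·225 − 92·22
1 = −92·472 + 193·225
1 = 193·697 − 285·472
1 = −285·1169 + 478·697
1 = 478·7711 − 3153·1169
1 = −3153·8880 + 3631·7711
So 7711·3631 ≡ 1 (mod 8880), hence d = 3631.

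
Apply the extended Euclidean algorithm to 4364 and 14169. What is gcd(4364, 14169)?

Euclidean algorithm:
14169 = 3·4364 + 1077
4364 = 4·1077 + 56
1077 = 19·56 + 13
56 = 4·13 + 4
13 = 3·4 + 1
4 = 4·1 + 0
gcd(4364, 14169) = 1.
Express as a combination:
1 = 13 − 3·4
1 = −3·56 + 13·13
1 = 13·1077 − 250·56
1 = −250·4364 + 1013·1077
1 = 1013·14169 − 3289·4364
So 1 = (1013)·14169 + (-3289)·4364.

1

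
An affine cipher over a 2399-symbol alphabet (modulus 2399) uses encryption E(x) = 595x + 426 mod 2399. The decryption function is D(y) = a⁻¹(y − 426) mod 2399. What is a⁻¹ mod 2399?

Extended Euclidean algorithm:
2399 = 4×595 + 19
595 = 31×19 + 6
19 = 3×6 + 1
6 = 6×1 + 0
gcd = 1, so the inverse exists. Back-substitute:
1 = 19 − 3·6
1 = −3·595 + 94·19
1 = 94·2399 − 379·595
Hence 595⁻¹ ≡ -379 ≡ 2020 (mod 2399).

2020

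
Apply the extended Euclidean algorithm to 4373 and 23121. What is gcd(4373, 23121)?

1

Repeated division:
23121 = 5·4373 + 1256
4373 = 3·1256 + 605
1256 = 2·605 + 46
605 = 13·46 + 7
46 = 6·7 + 4
7 = 1·4 + 3
4 = 1·3 + 1
3 = 3·1 + 0
gcd(4373, 23121) = 1.
Working backward:
1 = 4 − 3
1 = −7 + 2·4
1 = 2·46 − 13·7
1 = −13·605 + 171·46
1 = 171·1256 − 355·605
1 = −355·4373 + 1236·1256
1 = 1236·23121 − 6535·4373
So 1 = (1236)·23121 + (-6535)·4373.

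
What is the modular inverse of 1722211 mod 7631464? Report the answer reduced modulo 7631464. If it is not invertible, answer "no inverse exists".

Apply the Euclidean algorithm to 7631464 and 1722211:
7631464 = 4*1722211 + 742620
1722211 = 2*742620 + 236971
742620 = 3*236971 + 31707
236971 = 7*31707 + 15022
31707 = 2*15022 + 1663
15022 = 9*1663 + 55
1663 = 30*55 + 13
55 = 4*13 + 3
13 = 4*3 + 1
3 = 3*1 + 0
gcd = 1, so the inverse exists. Back-substitute:
1 = 13 − 4·3
1 = −4·55 + 17·13
1 = 17·1663 − 514·55
1 = −514·15022 + 4643·1663
1 = 4643·31707 − 9800·15022
1 = −9800·236971 + 73243·31707
1 = 73243·742620 − 229529·236971
1 = −229529·1722211 + 532301·742620
1 = 532301·7631464 − 2358733·1722211
So 1722211·(-2358733) ≡ 1 (mod 7631464), and -2358733 ≡ 5272731 (mod 7631464).

5272731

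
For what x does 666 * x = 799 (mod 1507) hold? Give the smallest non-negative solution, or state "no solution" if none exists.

First find gcd(666, 1507):
1507 = 2·666 + 175
666 = 3·175 + 141
175 = 1·141 + 34
141 = 4·34 + 5
34 = 6·5 + 4
5 = 1·4 + 1
4 = 4·1 + 0
gcd = 1, so a unique solution mod 1507 exists.
Back-substitute for the Bézout coefficients:
1 = 5 − 4
1 = −34 + 7·5
1 = 7·141 − 29·34
1 = −29·175 + 36·141
1 = 36·666 − 137·175
1 = −137·1507 + 310·666
So 666·(310) ≡ 1 (mod 1507), giving 666⁻¹ ≡ 310.
x ≡ 666⁻¹·799 ≡ 310·799 ≡ 542 (mod 1507).

542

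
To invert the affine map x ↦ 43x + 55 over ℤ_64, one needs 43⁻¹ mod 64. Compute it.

Extended Euclidean algorithm:
64 = 1·43 + 21
43 = 2·21 + 1
21 = 21·1 + 0
The gcd is 1. Working backward:
1 = 43 − 2·21
1 = −2·64 + 3·43
So 43·3 ≡ 1 (mod 64).

3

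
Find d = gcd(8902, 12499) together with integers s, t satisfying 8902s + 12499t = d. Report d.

Repeated division:
12499 = 1·8902 + 3597
8902 = 2·3597 + 1708
3597 = 2·1708 + 181
1708 = 9·181 + 79
181 = 2·79 + 23
79 = 3·23 + 10
23 = 2·10 + 3
10 = 3·3 + 1
3 = 3·1 + 0
gcd(8902, 12499) = 1.
Working backward:
1 = 10 − 3·3
1 = −3·23 + 7·10
1 = 7·79 − 24·23
1 = −24·181 + 55·79
1 = 55·1708 − 519·181
1 = −519·3597 + 1093·1708
1 = 1093·8902 − 2705·3597
1 = −2705·12499 + 3798·8902
So 1 = (-2705)·12499 + (3798)·8902.

1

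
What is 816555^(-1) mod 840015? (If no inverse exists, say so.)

no inverse exists

Euclidean algorithm on 840015, 816555:
840015 = 1*816555 + 23460
816555 = 34*23460 + 18915
23460 = 1*18915 + 4545
18915 = 4*4545 + 735
4545 = 6*735 + 135
735 = 5*135 + 60
135 = 2*60 + 15
60 = 4*15 + 0
The gcd is 15, not 1, hence no inverse exists.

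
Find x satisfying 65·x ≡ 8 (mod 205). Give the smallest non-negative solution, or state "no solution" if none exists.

no solution

gcd(65, 205):
205 = 3·65 + 10
65 = 6·10 + 5
10 = 2·5 + 0
gcd = 5, but 5 ∤ 8, so the congruence has no solution.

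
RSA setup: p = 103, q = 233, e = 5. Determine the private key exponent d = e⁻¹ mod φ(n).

φ(n) = (p−1)(q−1) = 102·232 = 23664.
Need d with 5·d ≡ 1 (mod 23664). Apply the extended Euclidean algorithm:
23664 = 4732*5 + 4
5 = 1*4 + 1
4 = 4*1 + 0
Back-substitute:
1 = 5 − 4
1 = −23664 + 4733·5
So 5·4733 ≡ 1 (mod 23664), hence d = 4733.

4733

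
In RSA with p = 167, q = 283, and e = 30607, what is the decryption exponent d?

44683

φ(n) = (p−1)(q−1) = 166·282 = 46812.
Need d with 30607·d ≡ 1 (mod 46812). Apply the extended Euclidean algorithm:
46812 = 1·30607 + 16205
30607 = 1·16205 + 14402
16205 = 1·14402 + 1803
14402 = 7·1803 + 1781
1803 = 1·1781 + 22
1781 = 80·22 + 21
22 = 1·21 + 1
21 = 21·1 + 0
Back-substitute:
1 = 22 − 21
1 = −1781 + 81·22
1 = 81·1803 − 82·1781
1 = −82·14402 + 655·1803
1 = 655·16205 − 737·14402
1 = −737·30607 + 1392·16205
1 = 1392·46812 − 2129·30607
So 30607·(-2129) ≡ 1 (mod 46812), hence d ≡ -2129 ≡ 44683 (mod 46812).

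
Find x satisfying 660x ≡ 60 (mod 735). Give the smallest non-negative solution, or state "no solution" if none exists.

9

First find gcd(660, 735):
735 = 1×660 + 75
660 = 8×75 + 60
75 = 1×60 + 15
60 = 4×15 + 0
gcd = 15 and 15 | 60, so solutions exist. Divide through by 15: 44x ≡ 4 (mod 49).
Now find 44⁻¹ mod 49:
49 = 1*44 + 5
44 = 8*5 + 4
5 = 1*4 + 1
4 = 4*1 + 0
Back-substitute:
1 = 5 − 4
1 = −44 + 9·5
1 = 9·49 − 10·44
So 44·(-10) ≡ 1 (mod 49), i.e. 44⁻¹ ≡ 39.
Then x ≡ 39·4 ≡ 9 (mod 49); the smallest non-negative solution is x = 9.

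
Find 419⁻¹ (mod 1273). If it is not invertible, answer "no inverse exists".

Apply the Euclidean algorithm to 1273 and 419:
1273 = 3×419 + 16
419 = 26×16 + 3
16 = 5×3 + 1
3 = 3×1 + 0
Since gcd(419, 1273) = 1, back-substitute to write 1 as a combination:
1 = 16 − 5·3
1 = −5·419 + 131·16
1 = 131·1273 − 398·419
Thus 419·(-398) ≡ 1 (mod 1273); reducing, -398 mod 1273 = 875.

875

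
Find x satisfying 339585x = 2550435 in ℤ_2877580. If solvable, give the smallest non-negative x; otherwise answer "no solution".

7939

First find gcd(339585, 2877580):
2877580 = 8×339585 + 160900
339585 = 2×160900 + 17785
160900 = 9×17785 + 835
17785 = 21×835 + 250
835 = 3×250 + 85
250 = 2×85 + 80
85 = 1×80 + 5
80 = 16×5 + 0
gcd = 5 and 5 | 2550435, so solutions exist. Divide through by 5: 67917x ≡ 510087 (mod 575516).
Now find 67917⁻¹ mod 575516:
575516 = 8·67917 + 32180
67917 = 2·32180 + 3557
32180 = 9·3557 + 167
3557 = 21·167 + 50
167 = 3·50 + 17
50 = 2·17 + 16
17 = 1·16 + 1
16 = 16·1 + 0
Back-substitute:
1 = 17 − 16
1 = −50 + 3·17
1 = 3·167 − 10·50
1 = −10·3557 + 213·167
1 = 213·32180 − 1927·3557
1 = −1927·67917 + 4067·32180
1 = 4067·575516 − 34463·67917
So 67917·(-34463) ≡ 1 (mod 575516), i.e. 67917⁻¹ ≡ 541053.
Then x ≡ 541053·510087 ≡ 7939 (mod 575516); the smallest non-negative solution is x = 7939.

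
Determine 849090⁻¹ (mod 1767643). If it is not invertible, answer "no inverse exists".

Extended Euclidean algorithm:
1767643 = 2·849090 + 69463
849090 = 12·69463 + 15534
69463 = 4·15534 + 7327
15534 = 2·7327 + 880
7327 = 8·880 + 287
880 = 3·287 + 19
287 = 15·19 + 2
19 = 9·2 + 1
2 = 2·1 + 0
The gcd is 1. Working backward:
1 = 19 − 9·2
1 = −9·287 + 136·19
1 = 136·880 − 417·287
1 = −417·7327 + 3472·880
1 = 3472·15534 − 7361·7327
1 = −7361·69463 + 32916·15534
1 = 32916·849090 − 402353·69463
1 = −402353·1767643 + 837622·849090
So 849090·837622 ≡ 1 (mod 1767643).

837622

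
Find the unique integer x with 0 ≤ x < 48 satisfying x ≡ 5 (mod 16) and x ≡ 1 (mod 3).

Write x = 5 + 16·k. Then 16·k ≡ 1 − 5 ≡ 2 (mod 3).
Need 16⁻¹ mod 3. Extended Euclid on (3, 1):
3 = 3*1 + 0
16⁻¹ ≡ 1 (mod 3), so k ≡ 1·2 ≡ 2 (mod 3).
x = 5 + 16·2 = 37.

37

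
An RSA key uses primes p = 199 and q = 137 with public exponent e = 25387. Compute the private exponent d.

φ(n) = (p−1)(q−1) = 198·136 = 26928.
Need d with 25387·d ≡ 1 (mod 26928). Apply the extended Euclidean algorithm:
26928 = 1*25387 + 1541
25387 = 16*1541 + 731
1541 = 2*731 + 79
731 = 9*79 + 20
79 = 3*20 + 19
20 = 1*19 + 1
19 = 19*1 + 0
Back-substitute:
1 = 20 − 19
1 = −79 + 4·20
1 = 4·731 − 37·79
1 = −37·1541 + 78·731
1 = 78·25387 − 1285·1541
1 = −1285·26928 + 1363·25387
So 25387·1363 ≡ 1 (mod 26928), hence d = 1363.

1363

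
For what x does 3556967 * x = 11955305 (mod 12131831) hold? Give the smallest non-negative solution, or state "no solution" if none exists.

First find gcd(3556967, 12131831):
12131831 = 3*3556967 + 1460930
3556967 = 2*1460930 + 635107
1460930 = 2*635107 + 190716
635107 = 3*190716 + 62959
190716 = 3*62959 + 1839
62959 = 34*1839 + 433
1839 = 4*433 + 107
433 = 4*107 + 5
107 = 21*5 + 2
5 = 2*2 + 1
2 = 2*1 + 0
gcd = 1, so a unique solution mod 12131831 exists.
Back-substitute for the Bézout coefficients:
1 = 5 − 2·2
1 = −2·107 + 43·5
1 = 43·433 − 174·107
1 = −174·1839 + 739·433
1 = 739·62959 − 25300·1839
1 = −25300·190716 + 76639·62959
1 = 76639·635107 − 255217·190716
1 = −255217·1460930 + 587073·635107
1 = 587073·3556967 − 1429363·1460930
1 = −1429363·12131831 + 4875162·3556967
So 3556967·(4875162) ≡ 1 (mod 12131831), giving 3556967⁻¹ ≡ 4875162.
x ≡ 3556967⁻¹·11955305 ≡ 4875162·11955305 ≡ 2848435 (mod 12131831).

2848435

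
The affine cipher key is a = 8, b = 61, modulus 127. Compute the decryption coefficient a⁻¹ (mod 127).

gcd(127, 8) by repeated division:
127 = 15*8 + 7
8 = 1*7 + 1
7 = 7*1 + 0
Since gcd(8, 127) = 1, back-substitute to write 1 as a combination:
1 = 8 − 7
1 = −127 + 16·8
So 8·16 ≡ 1 (mod 127).

16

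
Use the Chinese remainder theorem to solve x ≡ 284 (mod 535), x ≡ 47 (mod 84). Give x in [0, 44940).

17939

Write x = 284 + 535·k. Then 535·k ≡ 47 − 284 ≡ 15 (mod 84).
Need 535⁻¹ mod 84. Extended Euclid on (84, 31):
84 = 2·31 + 22
31 = 1·22 + 9
22 = 2·9 + 4
9 = 2·4 + 1
4 = 4·1 + 0
Back-substitute:
1 = 9 − 2·4
1 = −2·22 + 5·9
1 = 5·31 − 7·22
1 = −7·84 + 19·31
535⁻¹ ≡ 19 (mod 84), so k ≡ 19·15 ≡ 33 (mod 84).
x = 284 + 535·33 = 17939.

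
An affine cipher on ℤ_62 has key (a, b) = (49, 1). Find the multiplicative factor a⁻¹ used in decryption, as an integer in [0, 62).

Run Euclid on (62, 49):
62 = 1×49 + 13
49 = 3×13 + 10
13 = 1×10 + 3
10 = 3×3 + 1
3 = 3×1 + 0
The gcd is 1. Working backward:
1 = 10 − 3·3
1 = −3·13 + 4·10
1 = 4·49 − 15·13
1 = −15·62 + 19·49
So 49·19 ≡ 1 (mod 62).

19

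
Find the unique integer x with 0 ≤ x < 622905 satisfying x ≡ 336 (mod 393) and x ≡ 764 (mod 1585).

Write x = 336 + 393·k. Then 393·k ≡ 764 − 336 ≡ 428 (mod 1585).
Need 393⁻¹ mod 1585. Extended Euclid on (1585, 393):
1585 = 4*393 + 13
393 = 30*13 + 3
13 = 4*3 + 1
3 = 3*1 + 0
Back-substitute:
1 = 13 − 4·3
1 = −4·393 + 121·13
1 = 121·1585 − 488·393
393⁻¹ ≡ 1097 (mod 1585), so k ≡ 1097·428 ≡ 356 (mod 1585).
x = 336 + 393·356 = 140244.

140244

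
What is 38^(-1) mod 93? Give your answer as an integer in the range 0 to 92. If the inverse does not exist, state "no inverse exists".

Apply the Euclidean algorithm to 93 and 38:
93 = 2×38 + 17
38 = 2×17 + 4
17 = 4×4 + 1
4 = 4×1 + 0
gcd = 1, so the inverse exists. Back-substitute:
1 = 17 − 4·4
1 = −4·38 + 9·17
1 = 9·93 − 22·38
So 38·(-22) ≡ 1 (mod 93), and -22 ≡ 71 (mod 93).

71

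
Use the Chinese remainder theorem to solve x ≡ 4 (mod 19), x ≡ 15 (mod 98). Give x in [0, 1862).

Write x = 4 + 19·k. Then 19·k ≡ 15 − 4 ≡ 11 (mod 98).
Need 19⁻¹ mod 98. Extended Euclid on (98, 19):
98 = 5×19 + 3
19 = 6×3 + 1
3 = 3×1 + 0
Back-substitute:
1 = 19 − 6·3
1 = −6·98 + 31·19
19⁻¹ ≡ 31 (mod 98), so k ≡ 31·11 ≡ 47 (mod 98).
x = 4 + 19·47 = 897.

897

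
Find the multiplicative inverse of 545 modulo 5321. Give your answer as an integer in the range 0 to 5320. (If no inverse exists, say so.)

1650

Apply the Euclidean algorithm to 5321 and 545:
5321 = 9·545 + 416
545 = 1·416 + 129
416 = 3·129 + 29
129 = 4·29 + 13
29 = 2·13 + 3
13 = 4·3 + 1
3 = 3·1 + 0
gcd = 1, so the inverse exists. Back-substitute:
1 = 13 − 4·3
1 = −4·29 + 9·13
1 = 9·129 − 40·29
1 = −40·416 + 129·129
1 = 129·545 − 169·416
1 = −169·5321 + 1650·545
So 545·1650 ≡ 1 (mod 5321).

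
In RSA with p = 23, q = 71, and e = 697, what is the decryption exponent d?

1213

φ(n) = (p−1)(q−1) = 22·70 = 1540.
Need d with 697·d ≡ 1 (mod 1540). Apply the extended Euclidean algorithm:
1540 = 2·697 + 146
697 = 4·146 + 113
146 = 1·113 + 33
113 = 3·33 + 14
33 = 2·14 + 5
14 = 2·5 + 4
5 = 1·4 + 1
4 = 4·1 + 0
Back-substitute:
1 = 5 − 4
1 = −14 + 3·5
1 = 3·33 − 7·14
1 = −7·113 + 24·33
1 = 24·146 − 31·113
1 = −31·697 + 148·146
1 = 148·1540 − 327·697
So 697·(-327) ≡ 1 (mod 1540), hence d ≡ -327 ≡ 1213 (mod 1540).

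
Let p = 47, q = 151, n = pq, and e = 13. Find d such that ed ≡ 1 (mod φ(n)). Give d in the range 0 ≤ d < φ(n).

φ(n) = (p−1)(q−1) = 46·150 = 6900.
Need d with 13·d ≡ 1 (mod 6900). Apply the extended Euclidean algorithm:
6900 = 530·13 + 10
13 = 1·10 + 3
10 = 3·3 + 1
3 = 3·1 + 0
Back-substitute:
1 = 10 − 3·3
1 = −3·13 + 4·10
1 = 4·6900 − 2123·13
So 13·(-2123) ≡ 1 (mod 6900), hence d ≡ -2123 ≡ 4777 (mod 6900).

4777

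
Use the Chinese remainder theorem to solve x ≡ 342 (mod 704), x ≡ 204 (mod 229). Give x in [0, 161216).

117910

Write x = 342 + 704·k. Then 704·k ≡ 204 − 342 ≡ 91 (mod 229).
Need 704⁻¹ mod 229. Extended Euclid on (229, 17):
229 = 13*17 + 8
17 = 2*8 + 1
8 = 8*1 + 0
Back-substitute:
1 = 17 − 2·8
1 = −2·229 + 27·17
704⁻¹ ≡ 27 (mod 229), so k ≡ 27·91 ≡ 167 (mod 229).
x = 342 + 704·167 = 117910.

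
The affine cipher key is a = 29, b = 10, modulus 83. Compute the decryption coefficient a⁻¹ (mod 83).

63

gcd(83, 29) by repeated division:
83 = 2*29 + 25
29 = 1*25 + 4
25 = 6*4 + 1
4 = 4*1 + 0
Since gcd(29, 83) = 1, back-substitute to write 1 as a combination:
1 = 25 − 6·4
1 = −6·29 + 7·25
1 = 7·83 − 20·29
Hence 29⁻¹ ≡ -20 ≡ 63 (mod 83).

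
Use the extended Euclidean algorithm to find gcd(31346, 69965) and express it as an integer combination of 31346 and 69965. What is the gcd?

7

Apply Euclid's algorithm to 69965 and 31346:
69965 = 2×31346 + 7273
31346 = 4×7273 + 2254
7273 = 3×2254 + 511
2254 = 4×511 + 210
511 = 2×210 + 91
210 = 2×91 + 28
91 = 3×28 + 7
28 = 4×7 + 0
gcd(31346, 69965) = 7.
Back-substituting:
7 = 91 − 3·28
7 = −3·210 + 7·91
7 = 7·511 − 17·210
7 = −17·2254 + 75·511
7 = 75·7273 − 242·2254
7 = −242·31346 + 1043·7273
7 = 1043·69965 − 2328·31346
So 7 = (1043)·69965 + (-2328)·31346.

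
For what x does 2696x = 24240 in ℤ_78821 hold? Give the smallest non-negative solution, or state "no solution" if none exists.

First find gcd(2696, 78821):
78821 = 29·2696 + 637
2696 = 4·637 + 148
637 = 4·148 + 45
148 = 3·45 + 13
45 = 3·13 + 6
13 = 2·6 + 1
6 = 6·1 + 0
gcd = 1, so a unique solution mod 78821 exists.
Back-substitute for the Bézout coefficients:
1 = 13 − 2·6
1 = −2·45 + 7·13
1 = 7·148 − 23·45
1 = −23·637 + 99·148
1 = 99·2696 − 419·637
1 = −419·78821 + 12250·2696
So 2696·(12250) ≡ 1 (mod 78821), giving 2696⁻¹ ≡ 12250.
x ≡ 2696⁻¹·24240 ≡ 12250·24240 ≡ 21293 (mod 78821).

21293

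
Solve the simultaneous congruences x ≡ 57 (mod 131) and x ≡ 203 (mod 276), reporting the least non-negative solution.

Write x = 57 + 131·k. Then 131·k ≡ 203 − 57 ≡ 146 (mod 276).
Need 131⁻¹ mod 276. Extended Euclid on (276, 131):
276 = 2·131 + 14
131 = 9·14 + 5
14 = 2·5 + 4
5 = 1·4 + 1
4 = 4·1 + 0
Back-substitute:
1 = 5 − 4
1 = −14 + 3·5
1 = 3·131 − 28·14
1 = −28·276 + 59·131
131⁻¹ ≡ 59 (mod 276), so k ≡ 59·146 ≡ 58 (mod 276).
x = 57 + 131·58 = 7655.

7655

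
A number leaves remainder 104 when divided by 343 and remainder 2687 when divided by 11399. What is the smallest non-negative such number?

Write x = 104 + 343·k. Then 343·k ≡ 2687 − 104 ≡ 2583 (mod 11399).
Need 343⁻¹ mod 11399. Extended Euclid on (11399, 343):
11399 = 33·343 + 80
343 = 4·80 + 23
80 = 3·23 + 11
23 = 2·11 + 1
11 = 11·1 + 0
Back-substitute:
1 = 23 − 2·11
1 = −2·80 + 7·23
1 = 7·343 − 30·80
1 = −30·11399 + 997·343
343⁻¹ ≡ 997 (mod 11399), so k ≡ 997·2583 ≡ 10476 (mod 11399).
x = 104 + 343·10476 = 3593372.

3593372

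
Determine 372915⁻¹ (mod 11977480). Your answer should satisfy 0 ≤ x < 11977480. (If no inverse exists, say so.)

Euclidean algorithm on 11977480, 372915:
11977480 = 32·372915 + 44200
372915 = 8·44200 + 19315
44200 = 2·19315 + 5570
19315 = 3·5570 + 2605
5570 = 2·2605 + 360
2605 = 7·360 + 85
360 = 4·85 + 20
85 = 4·20 + 5
20 = 4·5 + 0
The gcd is 5, not 1, hence no inverse exists.

no inverse exists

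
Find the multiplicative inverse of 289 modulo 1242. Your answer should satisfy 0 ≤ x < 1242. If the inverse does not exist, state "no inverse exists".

361

gcd(1242, 289) by repeated division:
1242 = 4·289 + 86
289 = 3·86 + 31
86 = 2·31 + 24
31 = 1·24 + 7
24 = 3·7 + 3
7 = 2·3 + 1
3 = 3·1 + 0
The gcd is 1. Working backward:
1 = 7 − 2·3
1 = −2·24 + 7·7
1 = 7·31 − 9·24
1 = −9·86 + 25·31
1 = 25·289 − 84·86
1 = −84·1242 + 361·289
So 289·361 ≡ 1 (mod 1242).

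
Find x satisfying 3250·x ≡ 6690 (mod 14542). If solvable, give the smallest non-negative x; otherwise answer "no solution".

3604

First find gcd(3250, 14542):
14542 = 4×3250 + 1542
3250 = 2×1542 + 166
1542 = 9×166 + 48
166 = 3×48 + 22
48 = 2×22 + 4
22 = 5×4 + 2
4 = 2×2 + 0
gcd = 2 and 2 | 6690, so solutions exist. Divide through by 2: 1625x ≡ 3345 (mod 7271).
Now find 1625⁻¹ mod 7271:
7271 = 4·1625 + 771
1625 = 2·771 + 83
771 = 9·83 + 24
83 = 3·24 + 11
24 = 2·11 + 2
11 = 5·2 + 1
2 = 2·1 + 0
Back-substitute:
1 = 11 − 5·2
1 = −5·24 + 11·11
1 = 11·83 − 38·24
1 = −38·771 + 353·83
1 = 353·1625 − 744·771
1 = −744·7271 + 3329·1625
So 1625⁻¹ ≡ 3329 (mod 7271).
Then x ≡ 3329·3345 ≡ 3604 (mod 7271); the smallest non-negative solution is x = 3604.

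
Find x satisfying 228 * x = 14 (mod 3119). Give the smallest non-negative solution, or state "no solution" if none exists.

First find gcd(228, 3119):
3119 = 13×228 + 155
228 = 1×155 + 73
155 = 2×73 + 9
73 = 8×9 + 1
9 = 9×1 + 0
gcd = 1, so a unique solution mod 3119 exists.
Back-substitute for the Bézout coefficients:
1 = 73 − 8·9
1 = −8·155 + 17·73
1 = 17·228 − 25·155
1 = −25·3119 + 342·228
So 228·(342) ≡ 1 (mod 3119), giving 228⁻¹ ≡ 342.
x ≡ 228⁻¹·14 ≡ 342·14 ≡ 1669 (mod 3119).

1669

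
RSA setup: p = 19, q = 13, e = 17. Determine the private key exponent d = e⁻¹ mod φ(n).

89

φ(n) = (p−1)(q−1) = 18·12 = 216.
Need d with 17·d ≡ 1 (mod 216). Apply the extended Euclidean algorithm:
216 = 12·17 + 12
17 = 1·12 + 5
12 = 2·5 + 2
5 = 2·2 + 1
2 = 2·1 + 0
Back-substitute:
1 = 5 − 2·2
1 = −2·12 + 5·5
1 = 5·17 − 7·12
1 = −7·216 + 89·17
So 17·89 ≡ 1 (mod 216), hence d = 89.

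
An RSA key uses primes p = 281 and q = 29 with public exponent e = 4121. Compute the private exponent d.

3881

φ(n) = (p−1)(q−1) = 280·28 = 7840.
Need d with 4121·d ≡ 1 (mod 7840). Apply the extended Euclidean algorithm:
7840 = 1×4121 + 3719
4121 = 1×3719 + 402
3719 = 9×402 + 101
402 = 3×101 + 99
101 = 1×99 + 2
99 = 49×2 + 1
2 = 2×1 + 0
Back-substitute:
1 = 99 − 49·2
1 = −49·101 + 50·99
1 = 50·402 − 199·101
1 = −199·3719 + 1841·402
1 = 1841·4121 − 2040·3719
1 = −2040·7840 + 3881·4121
So 4121·3881 ≡ 1 (mod 7840), hence d = 3881.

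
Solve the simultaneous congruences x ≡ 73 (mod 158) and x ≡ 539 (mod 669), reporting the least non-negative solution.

40679

Write x = 73 + 158·k. Then 158·k ≡ 539 − 73 ≡ 466 (mod 669).
Need 158⁻¹ mod 669. Extended Euclid on (669, 158):
669 = 4×158 + 37
158 = 4×37 + 10
37 = 3×10 + 7
10 = 1×7 + 3
7 = 2×3 + 1
3 = 3×1 + 0
Back-substitute:
1 = 7 − 2·3
1 = −2·10 + 3·7
1 = 3·37 − 11·10
1 = −11·158 + 47·37
1 = 47·669 − 199·158
158⁻¹ ≡ 470 (mod 669), so k ≡ 470·466 ≡ 257 (mod 669).
x = 73 + 158·257 = 40679.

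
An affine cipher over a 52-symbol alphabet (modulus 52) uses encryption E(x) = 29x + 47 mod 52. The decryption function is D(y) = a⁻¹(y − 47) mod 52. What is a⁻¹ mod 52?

Run Euclid on (52, 29):
52 = 1×29 + 23
29 = 1×23 + 6
23 = 3×6 + 5
6 = 1×5 + 1
5 = 5×1 + 0
Since gcd(29, 52) = 1, back-substitute to write 1 as a combination:
1 = 6 − 5
1 = −23 + 4·6
1 = 4·29 − 5·23
1 = −5·52 + 9·29
So 29·9 ≡ 1 (mod 52).

9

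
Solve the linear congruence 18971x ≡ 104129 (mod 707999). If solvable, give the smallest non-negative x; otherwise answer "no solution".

393359

First find gcd(18971, 707999):
707999 = 37*18971 + 6072
18971 = 3*6072 + 755
6072 = 8*755 + 32
755 = 23*32 + 19
32 = 1*19 + 13
19 = 1*13 + 6
13 = 2*6 + 1
6 = 6*1 + 0
gcd = 1, so a unique solution mod 707999 exists.
Back-substitute for the Bézout coefficients:
1 = 13 − 2·6
1 = −2·19 + 3·13
1 = 3·32 − 5·19
1 = −5·755 + 118·32
1 = 118·6072 − 949·755
1 = −949·18971 + 2965·6072
1 = 2965·707999 − 110654·18971
So 18971·(-110654) ≡ 1 (mod 707999), giving 18971⁻¹ ≡ 597345.
x ≡ 18971⁻¹·104129 ≡ 597345·104129 ≡ 393359 (mod 707999).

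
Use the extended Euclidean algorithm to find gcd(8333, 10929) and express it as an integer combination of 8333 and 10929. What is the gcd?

1

Repeated division:
10929 = 1×8333 + 2596
8333 = 3×2596 + 545
2596 = 4×545 + 416
545 = 1×416 + 129
416 = 3×129 + 29
129 = 4×29 + 13
29 = 2×13 + 3
13 = 4×3 + 1
3 = 3×1 + 0
gcd(8333, 10929) = 1.
Back-substituting:
1 = 13 − 4·3
1 = −4·29 + 9·13
1 = 9·129 − 40·29
1 = −40·416 + 129·129
1 = 129·545 − 169·416
1 = −169·2596 + 805·545
1 = 805·8333 − 2584·2596
1 = −2584·10929 + 3389·8333
So 1 = (-2584)·10929 + (3389)·8333.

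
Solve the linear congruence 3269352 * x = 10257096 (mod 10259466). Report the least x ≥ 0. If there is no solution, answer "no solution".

30455

First find gcd(3269352, 10259466):
10259466 = 3×3269352 + 451410
3269352 = 7×451410 + 109482
451410 = 4×109482 + 13482
109482 = 8×13482 + 1626
13482 = 8×1626 + 474
1626 = 3×474 + 204
474 = 2×204 + 66
204 = 3×66 + 6
66 = 11×6 + 0
gcd = 6 and 6 | 10257096, so solutions exist. Divide through by 6: 544892x ≡ 1709516 (mod 1709911).
Now find 544892⁻¹ mod 1709911:
1709911 = 3×544892 + 75235
544892 = 7×75235 + 18247
75235 = 4×18247 + 2247
18247 = 8×2247 + 271
2247 = 8×271 + 79
271 = 3×79 + 34
79 = 2×34 + 11
34 = 3×11 + 1
11 = 11×1 + 0
Back-substitute:
1 = 34 − 3·11
1 = −3·79 + 7·34
1 = 7·271 − 24·79
1 = −24·2247 + 199·271
1 = 199·18247 − 1616·2247
1 = −1616·75235 + 6663·18247
1 = 6663·544892 − 48257·75235
1 = −48257·1709911 + 151434·544892
So 544892⁻¹ ≡ 151434 (mod 1709911).
Then x ≡ 151434·1709516 ≡ 30455 (mod 1709911); the smallest non-negative solution is x = 30455.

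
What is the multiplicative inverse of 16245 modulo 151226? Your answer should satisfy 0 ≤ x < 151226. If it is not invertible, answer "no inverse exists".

Apply the Euclidean algorithm to 151226 and 16245:
151226 = 9*16245 + 5021
16245 = 3*5021 + 1182
5021 = 4*1182 + 293
1182 = 4*293 + 10
293 = 29*10 + 3
10 = 3*3 + 1
3 = 3*1 + 0
The gcd is 1. Working backward:
1 = 10 − 3·3
1 = −3·293 + 88·10
1 = 88·1182 − 355·293
1 = −355·5021 + 1508·1182
1 = 1508·16245 − 4879·5021
1 = −4879·151226 + 45419·16245
So 16245·45419 ≡ 1 (mod 151226).

45419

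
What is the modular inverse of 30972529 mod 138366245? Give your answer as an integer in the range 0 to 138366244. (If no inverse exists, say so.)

123654544

gcd(138366245, 30972529) by repeated division:
138366245 = 4·30972529 + 14476129
30972529 = 2·14476129 + 2020271
14476129 = 7·2020271 + 334232
2020271 = 6·334232 + 14879
334232 = 22·14879 + 6894
14879 = 2·6894 + 1091
6894 = 6·1091 + 348
1091 = 3·348 + 47
348 = 7·47 + 19
47 = 2·19 + 9
19 = 2·9 + 1
9 = 9·1 + 0
The gcd is 1. Working backward:
1 = 19 − 2·9
1 = −2·47 + 5·19
1 = 5·348 − 37·47
1 = −37·1091 + 116·348
1 = 116·6894 − 733·1091
1 = −733·14879 + 1582·6894
1 = 1582·334232 − 35537·14879
1 = −35537·2020271 + 214804·334232
1 = 214804·14476129 − 1539165·2020271
1 = −1539165·30972529 + 3293134·14476129
1 = 3293134·138366245 − 14711701·30972529
Hence 30972529⁻¹ ≡ -14711701 ≡ 123654544 (mod 138366245).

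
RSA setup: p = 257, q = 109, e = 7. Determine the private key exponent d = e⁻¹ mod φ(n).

φ(n) = (p−1)(q−1) = 256·108 = 27648.
Need d with 7·d ≡ 1 (mod 27648). Apply the extended Euclidean algorithm:
27648 = 3949*7 + 5
7 = 1*5 + 2
5 = 2*2 + 1
2 = 2*1 + 0
Back-substitute:
1 = 5 − 2·2
1 = −2·7 + 3·5
1 = 3·27648 − 11849·7
So 7·(-11849) ≡ 1 (mod 27648), hence d ≡ -11849 ≡ 15799 (mod 27648).

15799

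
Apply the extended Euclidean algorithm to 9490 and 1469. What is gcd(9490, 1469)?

13

Repeated division:
9490 = 6·1469 + 676
1469 = 2·676 + 117
676 = 5·117 + 91
117 = 1·91 + 26
91 = 3·26 + 13
26 = 2·13 + 0
gcd(9490, 1469) = 13.
Back-substituting:
13 = 91 − 3·26
13 = −3·117 + 4·91
13 = 4·676 − 23·117
13 = −23·1469 + 50·676
13 = 50·9490 − 323·1469
So 13 = (50)·9490 + (-323)·1469.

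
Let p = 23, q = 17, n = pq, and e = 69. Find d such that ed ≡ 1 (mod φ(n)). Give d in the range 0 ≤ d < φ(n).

301

φ(n) = (p−1)(q−1) = 22·16 = 352.
Need d with 69·d ≡ 1 (mod 352). Apply the extended Euclidean algorithm:
352 = 5*69 + 7
69 = 9*7 + 6
7 = 1*6 + 1
6 = 6*1 + 0
Back-substitute:
1 = 7 − 6
1 = −69 + 10·7
1 = 10·352 − 51·69
So 69·(-51) ≡ 1 (mod 352), hence d ≡ -51 ≡ 301 (mod 352).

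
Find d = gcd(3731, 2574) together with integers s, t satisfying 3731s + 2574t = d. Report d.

13

Repeated division:
3731 = 1×2574 + 1157
2574 = 2×1157 + 260
1157 = 4×260 + 117
260 = 2×117 + 26
117 = 4×26 + 13
26 = 2×13 + 0
gcd(3731, 2574) = 13.
Back-substituting:
13 = 117 − 4·26
13 = −4·260 + 9·117
13 = 9·1157 − 40·260
13 = −40·2574 + 89·1157
13 = 89·3731 − 129·2574
So 13 = (89)·3731 + (-129)·2574.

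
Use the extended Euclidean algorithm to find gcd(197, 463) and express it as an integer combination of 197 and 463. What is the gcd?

1

Apply Euclid's algorithm to 463 and 197:
463 = 2×197 + 69
197 = 2×69 + 59
69 = 1×59 + 10
59 = 5×10 + 9
10 = 1×9 + 1
9 = 9×1 + 0
gcd(197, 463) = 1.
Working backward:
1 = 10 − 9
1 = −59 + 6·10
1 = 6·69 − 7·59
1 = −7·197 + 20·69
1 = 20·463 − 47·197
So 1 = (20)·463 + (-47)·197.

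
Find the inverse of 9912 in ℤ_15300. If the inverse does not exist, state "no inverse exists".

no inverse exists

Euclidean algorithm on 15300, 9912:
15300 = 1×9912 + 5388
9912 = 1×5388 + 4524
5388 = 1×4524 + 864
4524 = 5×864 + 204
864 = 4×204 + 48
204 = 4×48 + 12
48 = 4×12 + 0
Since gcd = 12 > 1, 9912 is not a unit mod 15300.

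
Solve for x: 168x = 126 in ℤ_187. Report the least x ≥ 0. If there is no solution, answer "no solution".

First find gcd(168, 187):
187 = 1×168 + 19
168 = 8×19 + 16
19 = 1×16 + 3
16 = 5×3 + 1
3 = 3×1 + 0
gcd = 1, so a unique solution mod 187 exists.
Back-substitute for the Bézout coefficients:
1 = 16 − 5·3
1 = −5·19 + 6·16
1 = 6·168 − 53·19
1 = −53·187 + 59·168
So 168·(59) ≡ 1 (mod 187), giving 168⁻¹ ≡ 59.
x ≡ 168⁻¹·126 ≡ 59·126 ≡ 141 (mod 187).

141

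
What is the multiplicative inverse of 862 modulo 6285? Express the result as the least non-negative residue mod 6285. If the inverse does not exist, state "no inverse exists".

1903

Run Euclid on (6285, 862):
6285 = 7·862 + 251
862 = 3·251 + 109
251 = 2·109 + 33
109 = 3·33 + 10
33 = 3·10 + 3
10 = 3·3 + 1
3 = 3·1 + 0
Since gcd(862, 6285) = 1, back-substitute to write 1 as a combination:
1 = 10 − 3·3
1 = −3·33 + 10·10
1 = 10·109 − 33·33
1 = −33·251 + 76·109
1 = 76·862 − 261·251
1 = −261·6285 + 1903·862
So 862·1903 ≡ 1 (mod 6285).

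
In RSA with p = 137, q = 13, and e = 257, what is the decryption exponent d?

φ(n) = (p−1)(q−1) = 136·12 = 1632.
Need d with 257·d ≡ 1 (mod 1632). Apply the extended Euclidean algorithm:
1632 = 6×257 + 90
257 = 2×90 + 77
90 = 1×77 + 13
77 = 5×13 + 12
13 = 1×12 + 1
12 = 12×1 + 0
Back-substitute:
1 = 13 − 12
1 = −77 + 6·13
1 = 6·90 − 7·77
1 = −7·257 + 20·90
1 = 20·1632 − 127·257
So 257·(-127) ≡ 1 (mod 1632), hence d ≡ -127 ≡ 1505 (mod 1632).

1505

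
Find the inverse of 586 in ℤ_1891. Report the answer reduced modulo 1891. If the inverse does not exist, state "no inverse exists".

Extended Euclidean algorithm:
1891 = 3×586 + 133
586 = 4×133 + 54
133 = 2×54 + 25
54 = 2×25 + 4
25 = 6×4 + 1
4 = 4×1 + 0
The gcd is 1. Working backward:
1 = 25 − 6·4
1 = −6·54 + 13·25
1 = 13·133 − 32·54
1 = −32·586 + 141·133
1 = 141·1891 − 455·586
Thus 586·(-455) ≡ 1 (mod 1891); reducing, -455 mod 1891 = 1436.

1436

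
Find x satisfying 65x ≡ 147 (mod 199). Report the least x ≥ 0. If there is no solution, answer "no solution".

39

First find gcd(65, 199):
199 = 3*65 + 4
65 = 16*4 + 1
4 = 4*1 + 0
gcd = 1, so a unique solution mod 199 exists.
Back-substitute for the Bézout coefficients:
1 = 65 − 16·4
1 = −16·199 + 49·65
So 65·(49) ≡ 1 (mod 199), giving 65⁻¹ ≡ 49.
x ≡ 65⁻¹·147 ≡ 49·147 ≡ 39 (mod 199).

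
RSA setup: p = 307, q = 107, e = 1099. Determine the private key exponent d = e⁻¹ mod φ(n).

9415

φ(n) = (p−1)(q−1) = 306·106 = 32436.
Need d with 1099·d ≡ 1 (mod 32436). Apply the extended Euclidean algorithm:
32436 = 29*1099 + 565
1099 = 1*565 + 534
565 = 1*534 + 31
534 = 17*31 + 7
31 = 4*7 + 3
7 = 2*3 + 1
3 = 3*1 + 0
Back-substitute:
1 = 7 − 2·3
1 = −2·31 + 9·7
1 = 9·534 − 155·31
1 = −155·565 + 164·534
1 = 164·1099 − 319·565
1 = −319·32436 + 9415·1099
So 1099·9415 ≡ 1 (mod 32436), hence d = 9415.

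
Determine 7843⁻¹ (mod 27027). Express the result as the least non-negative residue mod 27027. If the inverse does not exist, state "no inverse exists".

Compute gcd(7843, 27027):
27027 = 3·7843 + 3498
7843 = 2·3498 + 847
3498 = 4·847 + 110
847 = 7·110 + 77
110 = 1·77 + 33
77 = 2·33 + 11
33 = 3·11 + 0
Since gcd = 11 > 1, 7843 is not a unit mod 27027.

no inverse exists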